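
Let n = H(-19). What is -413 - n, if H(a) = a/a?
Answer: -414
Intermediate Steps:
H(a) = 1
n = 1
-413 - n = -413 - 1*1 = -413 - 1 = -414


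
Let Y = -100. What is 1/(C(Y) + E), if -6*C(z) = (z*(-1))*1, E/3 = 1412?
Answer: 3/12658 ≈ 0.00023700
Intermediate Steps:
E = 4236 (E = 3*1412 = 4236)
C(z) = z/6 (C(z) = -z*(-1)/6 = -(-z)/6 = -(-1)*z/6 = z/6)
1/(C(Y) + E) = 1/((⅙)*(-100) + 4236) = 1/(-50/3 + 4236) = 1/(12658/3) = 3/12658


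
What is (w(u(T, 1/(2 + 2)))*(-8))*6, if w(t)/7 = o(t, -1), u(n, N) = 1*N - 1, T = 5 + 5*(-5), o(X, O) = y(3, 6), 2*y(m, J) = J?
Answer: -1008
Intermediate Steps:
y(m, J) = J/2
o(X, O) = 3 (o(X, O) = (1/2)*6 = 3)
T = -20 (T = 5 - 25 = -20)
u(n, N) = -1 + N (u(n, N) = N - 1 = -1 + N)
w(t) = 21 (w(t) = 7*3 = 21)
(w(u(T, 1/(2 + 2)))*(-8))*6 = (21*(-8))*6 = -168*6 = -1008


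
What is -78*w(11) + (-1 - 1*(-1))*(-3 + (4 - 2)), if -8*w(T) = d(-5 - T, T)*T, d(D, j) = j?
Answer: 4719/4 ≈ 1179.8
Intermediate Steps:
w(T) = -T²/8 (w(T) = -T*T/8 = -T²/8)
-78*w(11) + (-1 - 1*(-1))*(-3 + (4 - 2)) = -(-39)*11²/4 + (-1 - 1*(-1))*(-3 + (4 - 2)) = -(-39)*121/4 + (-1 + 1)*(-3 + 2) = -78*(-121/8) + 0*(-1) = 4719/4 + 0 = 4719/4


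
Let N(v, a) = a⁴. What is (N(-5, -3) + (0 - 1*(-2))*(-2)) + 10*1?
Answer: 87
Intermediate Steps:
(N(-5, -3) + (0 - 1*(-2))*(-2)) + 10*1 = ((-3)⁴ + (0 - 1*(-2))*(-2)) + 10*1 = (81 + (0 + 2)*(-2)) + 10 = (81 + 2*(-2)) + 10 = (81 - 4) + 10 = 77 + 10 = 87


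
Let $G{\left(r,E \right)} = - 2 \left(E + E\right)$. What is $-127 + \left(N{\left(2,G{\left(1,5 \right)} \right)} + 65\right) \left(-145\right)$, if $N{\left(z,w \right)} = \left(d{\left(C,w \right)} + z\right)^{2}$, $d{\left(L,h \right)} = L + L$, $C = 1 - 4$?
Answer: $-11872$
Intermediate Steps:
$C = -3$
$G{\left(r,E \right)} = - 4 E$ ($G{\left(r,E \right)} = - 2 \cdot 2 E = - 4 E$)
$d{\left(L,h \right)} = 2 L$
$N{\left(z,w \right)} = \left(-6 + z\right)^{2}$ ($N{\left(z,w \right)} = \left(2 \left(-3\right) + z\right)^{2} = \left(-6 + z\right)^{2}$)
$-127 + \left(N{\left(2,G{\left(1,5 \right)} \right)} + 65\right) \left(-145\right) = -127 + \left(\left(-6 + 2\right)^{2} + 65\right) \left(-145\right) = -127 + \left(\left(-4\right)^{2} + 65\right) \left(-145\right) = -127 + \left(16 + 65\right) \left(-145\right) = -127 + 81 \left(-145\right) = -127 - 11745 = -11872$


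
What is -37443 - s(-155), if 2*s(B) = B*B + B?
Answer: -49378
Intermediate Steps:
s(B) = B/2 + B²/2 (s(B) = (B*B + B)/2 = (B² + B)/2 = (B + B²)/2 = B/2 + B²/2)
-37443 - s(-155) = -37443 - (-155)*(1 - 155)/2 = -37443 - (-155)*(-154)/2 = -37443 - 1*11935 = -37443 - 11935 = -49378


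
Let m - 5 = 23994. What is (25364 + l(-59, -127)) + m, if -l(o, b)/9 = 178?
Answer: 47761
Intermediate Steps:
m = 23999 (m = 5 + 23994 = 23999)
l(o, b) = -1602 (l(o, b) = -9*178 = -1602)
(25364 + l(-59, -127)) + m = (25364 - 1602) + 23999 = 23762 + 23999 = 47761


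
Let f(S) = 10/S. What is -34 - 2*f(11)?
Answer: -394/11 ≈ -35.818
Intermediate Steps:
-34 - 2*f(11) = -34 - 20/11 = -394/11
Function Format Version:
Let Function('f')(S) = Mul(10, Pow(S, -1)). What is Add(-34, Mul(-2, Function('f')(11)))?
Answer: Rational(-394, 11) ≈ -35.818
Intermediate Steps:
Add(-34, Mul(-2, Function('f')(11))) = Add(-34, Mul(-2, Mul(10, Pow(11, -1)))) = Add(-34, Mul(-2, Mul(10, Rational(1, 11)))) = Add(-34, Mul(-2, Rational(10, 11))) = Add(-34, Rational(-20, 11)) = Rational(-394, 11)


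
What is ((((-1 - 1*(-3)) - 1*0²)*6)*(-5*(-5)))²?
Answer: 90000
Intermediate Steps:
((((-1 - 1*(-3)) - 1*0²)*6)*(-5*(-5)))² = ((((-1 + 3) - 1*0)*6)*25)² = (((2 + 0)*6)*25)² = ((2*6)*25)² = (12*25)² = 300² = 90000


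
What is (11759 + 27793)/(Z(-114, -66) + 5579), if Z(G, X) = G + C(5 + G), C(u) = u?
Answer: 96/13 ≈ 7.3846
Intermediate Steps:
Z(G, X) = 5 + 2*G (Z(G, X) = G + (5 + G) = 5 + 2*G)
(11759 + 27793)/(Z(-114, -66) + 5579) = (11759 + 27793)/((5 + 2*(-114)) + 5579) = 39552/((5 - 228) + 5579) = 39552/(-223 + 5579) = 39552/5356 = 39552*(1/5356) = 96/13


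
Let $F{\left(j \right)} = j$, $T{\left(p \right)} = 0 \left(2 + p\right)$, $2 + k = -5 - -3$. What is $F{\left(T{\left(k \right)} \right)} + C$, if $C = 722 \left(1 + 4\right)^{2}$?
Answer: $18050$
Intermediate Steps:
$k = -4$ ($k = -2 - 2 = -4$)
$T{\left(p \right)} = 0$
$C = 18050$ ($C = 722 \cdot 5^{2} = 722 \cdot 25 = 18050$)
$F{\left(T{\left(k \right)} \right)} + C = 0 + 18050 = 18050$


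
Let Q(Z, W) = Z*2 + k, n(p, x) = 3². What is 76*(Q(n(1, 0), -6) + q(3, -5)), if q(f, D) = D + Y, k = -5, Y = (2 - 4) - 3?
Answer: 228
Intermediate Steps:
Y = -5 (Y = -2 - 3 = -5)
n(p, x) = 9
q(f, D) = -5 + D (q(f, D) = D - 5 = -5 + D)
Q(Z, W) = -5 + 2*Z (Q(Z, W) = Z*2 - 5 = 2*Z - 5 = -5 + 2*Z)
76*(Q(n(1, 0), -6) + q(3, -5)) = 76*((-5 + 2*9) + (-5 - 5)) = 76*((-5 + 18) - 10) = 76*(13 - 10) = 76*3 = 228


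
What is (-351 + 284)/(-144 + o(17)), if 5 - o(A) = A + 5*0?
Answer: 67/156 ≈ 0.42949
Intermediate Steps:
o(A) = 5 - A (o(A) = 5 - (A + 5*0) = 5 - (A + 0) = 5 - A)
(-351 + 284)/(-144 + o(17)) = (-351 + 284)/(-144 + (5 - 1*17)) = -67/(-144 + (5 - 17)) = -67/(-144 - 12) = -67/(-156) = -67*(-1/156) = 67/156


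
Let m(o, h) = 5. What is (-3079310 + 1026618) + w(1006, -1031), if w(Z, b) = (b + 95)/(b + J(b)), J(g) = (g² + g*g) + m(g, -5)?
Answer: -545219627621/265612 ≈ -2.0527e+6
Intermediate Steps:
J(g) = 5 + 2*g² (J(g) = (g² + g*g) + 5 = (g² + g²) + 5 = 2*g² + 5 = 5 + 2*g²)
w(Z, b) = (95 + b)/(5 + b + 2*b²) (w(Z, b) = (b + 95)/(b + (5 + 2*b²)) = (95 + b)/(5 + b + 2*b²))
(-3079310 + 1026618) + w(1006, -1031) = (-3079310 + 1026618) + (95 - 1031)/(5 - 1031 + 2*(-1031)²) = -2052692 - 936/(5 - 1031 + 2*1062961) = -2052692 - 936/(5 - 1031 + 2125922) = -2052692 - 936/2124896 = -2052692 + (1/2124896)*(-936) = -2052692 - 117/265612 = -545219627621/265612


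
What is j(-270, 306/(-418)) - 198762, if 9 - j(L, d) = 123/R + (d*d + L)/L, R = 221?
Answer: -19186772913563/96535010 ≈ -1.9875e+5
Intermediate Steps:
j(L, d) = 1866/221 - (L + d²)/L (j(L, d) = 9 - (123/221 + (d*d + L)/L) = 9 - (123*(1/221) + (d² + L)/L) = 9 - (123/221 + (L + d²)/L) = 9 + (-123/221 - (L + d²)/L) = 1866/221 - (L + d²)/L)
j(-270, 306/(-418)) - 198762 = (1645/221 - 1*(306/(-418))²/(-270)) - 198762 = (1645/221 - 1*(-1/270)*(306*(-1/418))²) - 198762 = (1645/221 - 1*(-1/270)*(-153/209)²) - 198762 = (1645/221 - 1*(-1/270)*23409/43681) - 198762 = (1645/221 + 867/436810) - 198762 = 718744057/96535010 - 198762 = -19186772913563/96535010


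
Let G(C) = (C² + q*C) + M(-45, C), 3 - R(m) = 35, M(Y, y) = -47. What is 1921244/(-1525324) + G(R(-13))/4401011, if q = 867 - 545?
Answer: -2117410668658/1678241925641 ≈ -1.2617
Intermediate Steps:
q = 322
R(m) = -32 (R(m) = 3 - 1*35 = 3 - 35 = -32)
G(C) = -47 + C² + 322*C (G(C) = (C² + 322*C) - 47 = -47 + C² + 322*C)
1921244/(-1525324) + G(R(-13))/4401011 = 1921244/(-1525324) + (-47 + (-32)² + 322*(-32))/4401011 = 1921244*(-1/1525324) + (-47 + 1024 - 10304)*(1/4401011) = -480311/381331 - 9327*1/4401011 = -480311/381331 - 9327/4401011 = -2117410668658/1678241925641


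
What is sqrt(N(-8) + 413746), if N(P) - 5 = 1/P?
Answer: sqrt(6620014)/4 ≈ 643.23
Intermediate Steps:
N(P) = 5 + 1/P
sqrt(N(-8) + 413746) = sqrt((5 + 1/(-8)) + 413746) = sqrt((5 - 1/8) + 413746) = sqrt(39/8 + 413746) = sqrt(3310007/8) = sqrt(6620014)/4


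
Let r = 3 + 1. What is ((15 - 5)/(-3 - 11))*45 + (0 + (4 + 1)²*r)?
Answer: 475/7 ≈ 67.857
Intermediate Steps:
r = 4
((15 - 5)/(-3 - 11))*45 + (0 + (4 + 1)²*r) = ((15 - 5)/(-3 - 11))*45 + (0 + (4 + 1)²*4) = (10/(-14))*45 + (0 + 5²*4) = (10*(-1/14))*45 + (0 + 25*4) = -5/7*45 + (0 + 100) = -225/7 + 100 = 475/7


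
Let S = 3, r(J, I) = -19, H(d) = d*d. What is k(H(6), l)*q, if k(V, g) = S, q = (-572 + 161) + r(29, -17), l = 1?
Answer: -1290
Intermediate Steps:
H(d) = d**2
q = -430 (q = (-572 + 161) - 19 = -411 - 19 = -430)
k(V, g) = 3
k(H(6), l)*q = 3*(-430) = -1290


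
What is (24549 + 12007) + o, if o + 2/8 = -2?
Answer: 146215/4 ≈ 36554.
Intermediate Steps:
o = -9/4 (o = -1/4 - 2 = -9/4 ≈ -2.2500)
(24549 + 12007) + o = (24549 + 12007) - 9/4 = 36556 - 9/4 = 146215/4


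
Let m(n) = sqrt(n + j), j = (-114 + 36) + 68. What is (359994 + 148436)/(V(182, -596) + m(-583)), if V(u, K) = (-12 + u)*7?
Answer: 605031700/1416693 - 508430*I*sqrt(593)/1416693 ≈ 427.07 - 8.7394*I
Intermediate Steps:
V(u, K) = -84 + 7*u
j = -10 (j = -78 + 68 = -10)
m(n) = sqrt(-10 + n) (m(n) = sqrt(n - 10) = sqrt(-10 + n))
(359994 + 148436)/(V(182, -596) + m(-583)) = (359994 + 148436)/((-84 + 7*182) + sqrt(-10 - 583)) = 508430/((-84 + 1274) + sqrt(-593)) = 508430/(1190 + I*sqrt(593))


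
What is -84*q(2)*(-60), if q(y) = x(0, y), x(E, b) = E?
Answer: 0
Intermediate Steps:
q(y) = 0
-84*q(2)*(-60) = -84*0*(-60) = 0*(-60) = 0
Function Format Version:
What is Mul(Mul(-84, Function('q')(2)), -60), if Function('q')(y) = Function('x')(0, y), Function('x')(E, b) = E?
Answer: 0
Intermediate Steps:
Function('q')(y) = 0
Mul(Mul(-84, Function('q')(2)), -60) = Mul(Mul(-84, 0), -60) = Mul(0, -60) = 0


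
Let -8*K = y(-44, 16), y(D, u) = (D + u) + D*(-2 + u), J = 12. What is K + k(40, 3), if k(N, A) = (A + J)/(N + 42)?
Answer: 3308/41 ≈ 80.683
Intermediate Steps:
y(D, u) = D + u + D*(-2 + u)
K = 161/2 (K = -(16 - 1*(-44) - 44*16)/8 = -(16 + 44 - 704)/8 = -⅛*(-644) = 161/2 ≈ 80.500)
k(N, A) = (12 + A)/(42 + N) (k(N, A) = (A + 12)/(N + 42) = (12 + A)/(42 + N))
K + k(40, 3) = 161/2 + (12 + 3)/(42 + 40) = 161/2 + 15/82 = 3308/41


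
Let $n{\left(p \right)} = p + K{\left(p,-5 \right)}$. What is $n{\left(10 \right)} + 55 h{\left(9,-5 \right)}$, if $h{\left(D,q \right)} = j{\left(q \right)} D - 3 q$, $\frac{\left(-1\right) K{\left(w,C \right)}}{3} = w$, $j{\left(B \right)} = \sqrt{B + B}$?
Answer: $805 + 495 i \sqrt{10} \approx 805.0 + 1565.3 i$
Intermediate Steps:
$j{\left(B \right)} = \sqrt{2} \sqrt{B}$ ($j{\left(B \right)} = \sqrt{2 B} = \sqrt{2} \sqrt{B}$)
$K{\left(w,C \right)} = - 3 w$
$n{\left(p \right)} = - 2 p$ ($n{\left(p \right)} = p - 3 p = - 2 p$)
$h{\left(D,q \right)} = - 3 q + D \sqrt{2} \sqrt{q}$ ($h{\left(D,q \right)} = \sqrt{2} \sqrt{q} D - 3 q = D \sqrt{2} \sqrt{q} - 3 q = - 3 q + D \sqrt{2} \sqrt{q}$)
$n{\left(10 \right)} + 55 h{\left(9,-5 \right)} = \left(-2\right) 10 + 55 \left(\left(-3\right) \left(-5\right) + 9 \sqrt{2} \sqrt{-5}\right) = -20 + 55 \left(15 + 9 \sqrt{2} i \sqrt{5}\right) = -20 + 55 \left(15 + 9 i \sqrt{10}\right) = -20 + \left(825 + 495 i \sqrt{10}\right) = 805 + 495 i \sqrt{10}$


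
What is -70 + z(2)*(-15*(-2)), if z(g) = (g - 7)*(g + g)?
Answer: -670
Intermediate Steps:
z(g) = 2*g*(-7 + g) (z(g) = (-7 + g)*(2*g) = 2*g*(-7 + g))
-70 + z(2)*(-15*(-2)) = -70 + (2*2*(-7 + 2))*(-15*(-2)) = -70 + (2*2*(-5))*30 = -70 - 20*30 = -70 - 600 = -670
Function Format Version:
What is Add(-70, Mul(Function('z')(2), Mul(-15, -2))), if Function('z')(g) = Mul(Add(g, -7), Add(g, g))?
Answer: -670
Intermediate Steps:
Function('z')(g) = Mul(2, g, Add(-7, g)) (Function('z')(g) = Mul(Add(-7, g), Mul(2, g)) = Mul(2, g, Add(-7, g)))
Add(-70, Mul(Function('z')(2), Mul(-15, -2))) = Add(-70, Mul(Mul(2, 2, Add(-7, 2)), Mul(-15, -2))) = Add(-70, Mul(Mul(2, 2, -5), 30)) = Add(-70, Mul(-20, 30)) = Add(-70, -600) = -670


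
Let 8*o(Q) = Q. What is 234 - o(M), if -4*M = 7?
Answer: 7495/32 ≈ 234.22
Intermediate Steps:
M = -7/4 (M = -1/4*7 = -7/4 ≈ -1.7500)
o(Q) = Q/8
234 - o(M) = 234 - (-7)/(8*4) = 234 - 1*(-7/32) = 234 + 7/32 = 7495/32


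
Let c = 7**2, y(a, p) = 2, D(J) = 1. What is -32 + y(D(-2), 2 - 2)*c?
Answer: 66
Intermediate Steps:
c = 49
-32 + y(D(-2), 2 - 2)*c = -32 + 2*49 = -32 + 98 = 66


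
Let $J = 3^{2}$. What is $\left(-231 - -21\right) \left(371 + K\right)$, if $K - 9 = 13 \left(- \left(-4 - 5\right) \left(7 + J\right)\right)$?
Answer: $-472920$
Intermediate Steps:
$J = 9$
$K = 1881$ ($K = 9 + 13 \left(- \left(-4 - 5\right) \left(7 + 9\right)\right) = 9 + 13 \left(- \left(-9\right) 16\right) = 9 + 13 \left(\left(-1\right) \left(-144\right)\right) = 9 + 13 \cdot 144 = 9 + 1872 = 1881$)
$\left(-231 - -21\right) \left(371 + K\right) = \left(-231 - -21\right) \left(371 + 1881\right) = \left(-231 + 21\right) 2252 = \left(-210\right) 2252 = -472920$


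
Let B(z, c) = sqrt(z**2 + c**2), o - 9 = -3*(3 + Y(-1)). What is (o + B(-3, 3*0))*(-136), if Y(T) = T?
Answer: -816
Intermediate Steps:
o = 3 (o = 9 - 3*(3 - 1) = 9 - 3*2 = 9 - 6 = 3)
B(z, c) = sqrt(c**2 + z**2)
(o + B(-3, 3*0))*(-136) = (3 + sqrt((3*0)**2 + (-3)**2))*(-136) = (3 + sqrt(0**2 + 9))*(-136) = (3 + sqrt(0 + 9))*(-136) = (3 + sqrt(9))*(-136) = (3 + 3)*(-136) = 6*(-136) = -816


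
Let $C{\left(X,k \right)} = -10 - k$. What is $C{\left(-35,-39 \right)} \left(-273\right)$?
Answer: $-7917$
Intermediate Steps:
$C{\left(-35,-39 \right)} \left(-273\right) = \left(-10 - -39\right) \left(-273\right) = \left(-10 + 39\right) \left(-273\right) = 29 \left(-273\right) = -7917$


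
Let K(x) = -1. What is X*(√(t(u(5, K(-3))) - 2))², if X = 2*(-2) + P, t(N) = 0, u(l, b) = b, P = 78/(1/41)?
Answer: -6388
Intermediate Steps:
P = 3198 (P = 78/(1/41) = 78*41 = 3198)
X = 3194 (X = 2*(-2) + 3198 = -4 + 3198 = 3194)
X*(√(t(u(5, K(-3))) - 2))² = 3194*(√(0 - 2))² = 3194*(√(-2))² = 3194*(I*√2)² = 3194*(-2) = -6388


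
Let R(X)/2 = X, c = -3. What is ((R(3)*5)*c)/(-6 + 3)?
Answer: 30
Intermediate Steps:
R(X) = 2*X
((R(3)*5)*c)/(-6 + 3) = (((2*3)*5)*(-3))/(-6 + 3) = ((6*5)*(-3))/(-3) = (30*(-3))*(-⅓) = -90*(-⅓) = 30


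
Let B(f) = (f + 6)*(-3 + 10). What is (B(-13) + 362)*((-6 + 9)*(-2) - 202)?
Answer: -65104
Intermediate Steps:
B(f) = 42 + 7*f (B(f) = (6 + f)*7 = 42 + 7*f)
(B(-13) + 362)*((-6 + 9)*(-2) - 202) = ((42 + 7*(-13)) + 362)*((-6 + 9)*(-2) - 202) = ((42 - 91) + 362)*(3*(-2) - 202) = (-49 + 362)*(-6 - 202) = 313*(-208) = -65104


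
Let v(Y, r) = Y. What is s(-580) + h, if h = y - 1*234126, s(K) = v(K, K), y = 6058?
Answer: -228648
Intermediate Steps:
s(K) = K
h = -228068 (h = 6058 - 1*234126 = 6058 - 234126 = -228068)
s(-580) + h = -580 - 228068 = -228648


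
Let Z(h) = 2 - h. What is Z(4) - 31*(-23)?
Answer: 711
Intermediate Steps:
Z(4) - 31*(-23) = (2 - 1*4) - 31*(-23) = (2 - 4) + 713 = -2 + 713 = 711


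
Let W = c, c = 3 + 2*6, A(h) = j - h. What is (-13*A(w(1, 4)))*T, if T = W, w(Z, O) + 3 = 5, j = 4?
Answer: -390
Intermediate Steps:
w(Z, O) = 2 (w(Z, O) = -3 + 5 = 2)
A(h) = 4 - h
c = 15 (c = 3 + 12 = 15)
W = 15
T = 15
(-13*A(w(1, 4)))*T = -13*(4 - 1*2)*15 = -13*(4 - 2)*15 = -13*2*15 = -26*15 = -390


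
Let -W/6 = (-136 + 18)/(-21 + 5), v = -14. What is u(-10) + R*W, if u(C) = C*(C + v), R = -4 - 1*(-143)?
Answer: -23643/4 ≈ -5910.8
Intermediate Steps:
R = 139 (R = -4 + 143 = 139)
W = -177/4 (W = -6*(-136 + 18)/(-21 + 5) = -(-708)/(-16) = -(-708)*(-1)/16 = -6*59/8 = -177/4 ≈ -44.250)
u(C) = C*(-14 + C) (u(C) = C*(C - 14) = C*(-14 + C))
u(-10) + R*W = -10*(-14 - 10) + 139*(-177/4) = -10*(-24) - 24603/4 = 240 - 24603/4 = -23643/4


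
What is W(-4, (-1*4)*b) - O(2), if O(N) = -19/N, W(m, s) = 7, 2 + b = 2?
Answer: 33/2 ≈ 16.500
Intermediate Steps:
b = 0 (b = -2 + 2 = 0)
W(-4, (-1*4)*b) - O(2) = 7 - (-19)/2 = 7 - 1*(-19/2) = 7 + 19/2 = 33/2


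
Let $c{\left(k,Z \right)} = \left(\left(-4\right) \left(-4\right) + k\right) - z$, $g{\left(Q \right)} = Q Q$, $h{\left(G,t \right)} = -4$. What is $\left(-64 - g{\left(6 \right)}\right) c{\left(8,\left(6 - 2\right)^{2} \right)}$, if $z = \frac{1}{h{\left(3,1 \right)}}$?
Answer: $-2425$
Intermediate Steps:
$g{\left(Q \right)} = Q^{2}$
$z = - \frac{1}{4}$ ($z = \frac{1}{-4} = - \frac{1}{4} \approx -0.25$)
$c{\left(k,Z \right)} = \frac{65}{4} + k$ ($c{\left(k,Z \right)} = \left(\left(-4\right) \left(-4\right) + k\right) - - \frac{1}{4} = \left(16 + k\right) + \frac{1}{4} = \frac{65}{4} + k$)
$\left(-64 - g{\left(6 \right)}\right) c{\left(8,\left(6 - 2\right)^{2} \right)} = \left(-64 - 6^{2}\right) \left(\frac{65}{4} + 8\right) = \left(-64 - 36\right) \frac{97}{4} = \left(-100\right) \frac{97}{4} = -2425$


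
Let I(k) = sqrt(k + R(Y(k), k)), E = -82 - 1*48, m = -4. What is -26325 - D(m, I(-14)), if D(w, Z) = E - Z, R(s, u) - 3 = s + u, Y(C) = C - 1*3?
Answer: -26195 + I*sqrt(42) ≈ -26195.0 + 6.4807*I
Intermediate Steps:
Y(C) = -3 + C (Y(C) = C - 3 = -3 + C)
E = -130 (E = -82 - 48 = -130)
R(s, u) = 3 + s + u (R(s, u) = 3 + (s + u) = 3 + s + u)
I(k) = sqrt(3)*sqrt(k) (I(k) = sqrt(k + (3 + (-3 + k) + k)) = sqrt(k + 2*k) = sqrt(3*k) = sqrt(3)*sqrt(k))
D(w, Z) = -130 - Z
-26325 - D(m, I(-14)) = -26325 - (-130 - sqrt(3)*sqrt(-14)) = -26325 - (-130 - sqrt(3)*I*sqrt(14)) = -26325 - (-130 - I*sqrt(42)) = -26325 + (130 + I*sqrt(42)) = -26195 + I*sqrt(42)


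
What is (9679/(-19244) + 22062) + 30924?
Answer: 1019652905/19244 ≈ 52986.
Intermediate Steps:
(9679/(-19244) + 22062) + 30924 = (9679*(-1/19244) + 22062) + 30924 = (-9679/19244 + 22062) + 30924 = 424551449/19244 + 30924 = 1019652905/19244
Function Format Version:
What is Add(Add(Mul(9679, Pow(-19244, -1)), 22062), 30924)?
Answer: Rational(1019652905, 19244) ≈ 52986.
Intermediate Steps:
Add(Add(Mul(9679, Pow(-19244, -1)), 22062), 30924) = Add(Add(Mul(9679, Rational(-1, 19244)), 22062), 30924) = Add(Add(Rational(-9679, 19244), 22062), 30924) = Add(Rational(424551449, 19244), 30924) = Rational(1019652905, 19244)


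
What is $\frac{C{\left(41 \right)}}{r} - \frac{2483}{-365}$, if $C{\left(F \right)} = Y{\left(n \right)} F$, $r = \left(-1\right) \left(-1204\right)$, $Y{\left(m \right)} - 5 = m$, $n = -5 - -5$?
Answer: $\frac{3064357}{439460} \approx 6.973$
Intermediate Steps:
$n = 0$ ($n = -5 + 5 = 0$)
$Y{\left(m \right)} = 5 + m$
$r = 1204$
$C{\left(F \right)} = 5 F$ ($C{\left(F \right)} = \left(5 + 0\right) F = 5 F$)
$\frac{C{\left(41 \right)}}{r} - \frac{2483}{-365} = \frac{5 \cdot 41}{1204} - \frac{2483}{-365} = 205 \cdot \frac{1}{1204} - - \frac{2483}{365} = \frac{205}{1204} + \frac{2483}{365} = \frac{3064357}{439460}$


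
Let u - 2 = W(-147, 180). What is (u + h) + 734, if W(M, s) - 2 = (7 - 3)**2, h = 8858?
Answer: 9612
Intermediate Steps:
W(M, s) = 18 (W(M, s) = 2 + (7 - 3)**2 = 2 + 4**2 = 2 + 16 = 18)
u = 20 (u = 2 + 18 = 20)
(u + h) + 734 = (20 + 8858) + 734 = 8878 + 734 = 9612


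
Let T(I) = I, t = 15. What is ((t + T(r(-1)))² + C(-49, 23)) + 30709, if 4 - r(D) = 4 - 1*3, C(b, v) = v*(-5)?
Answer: 30918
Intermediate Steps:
C(b, v) = -5*v
r(D) = 3 (r(D) = 4 - (4 - 1*3) = 4 - (4 - 3) = 4 - 1*1 = 4 - 1 = 3)
((t + T(r(-1)))² + C(-49, 23)) + 30709 = ((15 + 3)² - 5*23) + 30709 = (18² - 115) + 30709 = (324 - 115) + 30709 = 209 + 30709 = 30918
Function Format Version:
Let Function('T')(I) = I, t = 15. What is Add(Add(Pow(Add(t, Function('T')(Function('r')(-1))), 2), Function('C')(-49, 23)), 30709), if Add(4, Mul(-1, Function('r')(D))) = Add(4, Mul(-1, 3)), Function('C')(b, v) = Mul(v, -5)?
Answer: 30918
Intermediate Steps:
Function('C')(b, v) = Mul(-5, v)
Function('r')(D) = 3 (Function('r')(D) = Add(4, Mul(-1, Add(4, Mul(-1, 3)))) = Add(4, Mul(-1, Add(4, -3))) = Add(4, Mul(-1, 1)) = Add(4, -1) = 3)
Add(Add(Pow(Add(t, Function('T')(Function('r')(-1))), 2), Function('C')(-49, 23)), 30709) = Add(Add(Pow(Add(15, 3), 2), Mul(-5, 23)), 30709) = Add(Add(Pow(18, 2), -115), 30709) = Add(Add(324, -115), 30709) = Add(209, 30709) = 30918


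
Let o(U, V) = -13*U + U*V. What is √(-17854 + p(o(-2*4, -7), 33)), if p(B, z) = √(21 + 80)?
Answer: √(-17854 + √101) ≈ 133.58*I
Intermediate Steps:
p(B, z) = √101
√(-17854 + p(o(-2*4, -7), 33)) = √(-17854 + √101)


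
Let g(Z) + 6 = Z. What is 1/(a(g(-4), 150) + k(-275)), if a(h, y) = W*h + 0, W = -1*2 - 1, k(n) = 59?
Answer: 1/89 ≈ 0.011236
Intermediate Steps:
g(Z) = -6 + Z
W = -3 (W = -2 - 1 = -3)
a(h, y) = -3*h (a(h, y) = -3*h + 0 = -3*h)
1/(a(g(-4), 150) + k(-275)) = 1/(-3*(-6 - 4) + 59) = 1/(-3*(-10) + 59) = 1/(30 + 59) = 1/89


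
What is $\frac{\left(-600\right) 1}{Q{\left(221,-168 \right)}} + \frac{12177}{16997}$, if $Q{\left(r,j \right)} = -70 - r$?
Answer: $\frac{4580569}{1648709} \approx 2.7783$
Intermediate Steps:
$\frac{\left(-600\right) 1}{Q{\left(221,-168 \right)}} + \frac{12177}{16997} = \frac{\left(-600\right) 1}{-70 - 221} + \frac{12177}{16997} = - \frac{600}{-70 - 221} + 12177 \cdot \frac{1}{16997} = - \frac{600}{-291} + \frac{12177}{16997} = \left(-600\right) \left(- \frac{1}{291}\right) + \frac{12177}{16997} = \frac{200}{97} + \frac{12177}{16997} = \frac{4580569}{1648709}$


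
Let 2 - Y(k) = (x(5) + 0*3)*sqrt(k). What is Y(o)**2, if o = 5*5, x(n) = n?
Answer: 529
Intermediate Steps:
o = 25
Y(k) = 2 - 5*sqrt(k) (Y(k) = 2 - (5 + 0*3)*sqrt(k) = 2 - (5 + 0)*sqrt(k) = 2 - 5*sqrt(k))
Y(o)**2 = (2 - 5*sqrt(25))**2 = (2 - 5*5)**2 = (2 - 25)**2 = (-23)**2 = 529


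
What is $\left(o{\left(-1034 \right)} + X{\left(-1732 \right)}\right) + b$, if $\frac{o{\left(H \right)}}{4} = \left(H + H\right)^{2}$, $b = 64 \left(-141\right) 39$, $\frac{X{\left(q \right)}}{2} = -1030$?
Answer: $16752500$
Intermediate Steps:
$X{\left(q \right)} = -2060$ ($X{\left(q \right)} = 2 \left(-1030\right) = -2060$)
$b = -351936$ ($b = \left(-9024\right) 39 = -351936$)
$o{\left(H \right)} = 16 H^{2}$ ($o{\left(H \right)} = 4 \left(H + H\right)^{2} = 4 \left(2 H\right)^{2} = 4 \cdot 4 H^{2} = 16 H^{2}$)
$\left(o{\left(-1034 \right)} + X{\left(-1732 \right)}\right) + b = \left(16 \left(-1034\right)^{2} - 2060\right) - 351936 = \left(16 \cdot 1069156 - 2060\right) - 351936 = \left(17106496 - 2060\right) - 351936 = 17104436 - 351936 = 16752500$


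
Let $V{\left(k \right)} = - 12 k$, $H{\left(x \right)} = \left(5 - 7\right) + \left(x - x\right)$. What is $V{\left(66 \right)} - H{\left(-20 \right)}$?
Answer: $-790$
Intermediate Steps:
$H{\left(x \right)} = -2$ ($H{\left(x \right)} = -2 + 0 = -2$)
$V{\left(66 \right)} - H{\left(-20 \right)} = \left(-12\right) 66 - -2 = -792 + 2 = -790$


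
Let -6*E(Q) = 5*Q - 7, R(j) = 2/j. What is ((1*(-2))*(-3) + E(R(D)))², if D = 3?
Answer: 14161/324 ≈ 43.707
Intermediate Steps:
E(Q) = 7/6 - 5*Q/6 (E(Q) = -(5*Q - 7)/6 = -(-7 + 5*Q)/6 = 7/6 - 5*Q/6)
((1*(-2))*(-3) + E(R(D)))² = ((1*(-2))*(-3) + (7/6 - 5/(3*3)))² = (-2*(-3) + (7/6 - 5/(3*3)))² = (6 + (7/6 - ⅚*⅔))² = (6 + (7/6 - 5/9))² = (6 + 11/18)² = (119/18)² = 14161/324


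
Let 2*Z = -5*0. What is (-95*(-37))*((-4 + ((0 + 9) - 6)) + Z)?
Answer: -3515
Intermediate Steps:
Z = 0 (Z = (-5*0)/2 = (½)*0 = 0)
(-95*(-37))*((-4 + ((0 + 9) - 6)) + Z) = (-95*(-37))*((-4 + ((0 + 9) - 6)) + 0) = 3515*((-4 + (9 - 6)) + 0) = 3515*((-4 + 3) + 0) = 3515*(-1 + 0) = 3515*(-1) = -3515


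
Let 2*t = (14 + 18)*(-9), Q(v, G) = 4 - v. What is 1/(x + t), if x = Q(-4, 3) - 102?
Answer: -1/238 ≈ -0.0042017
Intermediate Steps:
t = -144 (t = ((14 + 18)*(-9))/2 = (32*(-9))/2 = (½)*(-288) = -144)
x = -94 (x = (4 - 1*(-4)) - 102 = (4 + 4) - 102 = 8 - 102 = -94)
1/(x + t) = 1/(-94 - 144) = 1/(-238) = -1/238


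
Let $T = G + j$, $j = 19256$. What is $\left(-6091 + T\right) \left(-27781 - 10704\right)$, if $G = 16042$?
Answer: $-1124031395$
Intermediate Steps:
$T = 35298$ ($T = 16042 + 19256 = 35298$)
$\left(-6091 + T\right) \left(-27781 - 10704\right) = \left(-6091 + 35298\right) \left(-27781 - 10704\right) = 29207 \left(-38485\right) = -1124031395$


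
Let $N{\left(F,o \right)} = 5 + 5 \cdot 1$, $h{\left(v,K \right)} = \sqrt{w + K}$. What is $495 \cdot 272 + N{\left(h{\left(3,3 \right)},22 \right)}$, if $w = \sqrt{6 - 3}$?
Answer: $134650$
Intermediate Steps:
$w = \sqrt{3} \approx 1.732$
$h{\left(v,K \right)} = \sqrt{K + \sqrt{3}}$ ($h{\left(v,K \right)} = \sqrt{\sqrt{3} + K} = \sqrt{K + \sqrt{3}}$)
$N{\left(F,o \right)} = 10$ ($N{\left(F,o \right)} = 5 + 5 = 10$)
$495 \cdot 272 + N{\left(h{\left(3,3 \right)},22 \right)} = 495 \cdot 272 + 10 = 134640 + 10 = 134650$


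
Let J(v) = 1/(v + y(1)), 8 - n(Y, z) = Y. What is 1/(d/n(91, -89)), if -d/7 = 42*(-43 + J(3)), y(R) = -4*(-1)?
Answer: -83/12600 ≈ -0.0065873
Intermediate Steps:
n(Y, z) = 8 - Y
y(R) = 4
J(v) = 1/(4 + v) (J(v) = 1/(v + 4) = 1/(4 + v))
d = 12600 (d = -294*(-43 + 1/(4 + 3)) = -294*(-43 + 1/7) = -294*(-43 + ⅐) = -294*(-300)/7 = -7*(-1800) = 12600)
1/(d/n(91, -89)) = 1/(12600/(8 - 1*91)) = 1/(12600/(8 - 91)) = 1/(12600/(-83)) = 1/(12600*(-1/83)) = 1/(-12600/83) = -83/12600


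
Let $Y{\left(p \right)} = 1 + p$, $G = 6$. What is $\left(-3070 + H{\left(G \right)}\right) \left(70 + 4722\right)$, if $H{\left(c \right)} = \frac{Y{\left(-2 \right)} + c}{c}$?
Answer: $- \frac{44122340}{3} \approx -1.4707 \cdot 10^{7}$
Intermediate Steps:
$H{\left(c \right)} = \frac{-1 + c}{c}$ ($H{\left(c \right)} = \frac{\left(1 - 2\right) + c}{c} = \frac{-1 + c}{c}$)
$\left(-3070 + H{\left(G \right)}\right) \left(70 + 4722\right) = \left(-3070 + \frac{-1 + 6}{6}\right) \left(70 + 4722\right) = \left(-3070 + \frac{1}{6} \cdot 5\right) 4792 = \left(-3070 + \frac{5}{6}\right) 4792 = \left(- \frac{18415}{6}\right) 4792 = - \frac{44122340}{3}$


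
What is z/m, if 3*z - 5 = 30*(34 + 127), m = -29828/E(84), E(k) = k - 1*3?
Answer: -130545/29828 ≈ -4.3766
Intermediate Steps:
E(k) = -3 + k (E(k) = k - 3 = -3 + k)
m = -29828/81 (m = -29828/(-3 + 84) = -29828/81 ≈ -368.25)
z = 4835/3 (z = 5/3 + (30*(34 + 127))/3 = 5/3 + (30*161)/3 = 5/3 + (⅓)*4830 = 5/3 + 1610 = 4835/3 ≈ 1611.7)
z/m = 4835/(3*(-29828/81)) = (4835/3)*(-81/29828) = -130545/29828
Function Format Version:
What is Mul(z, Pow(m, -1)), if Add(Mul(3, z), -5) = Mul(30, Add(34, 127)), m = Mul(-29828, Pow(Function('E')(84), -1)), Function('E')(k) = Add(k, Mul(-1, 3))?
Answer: Rational(-130545, 29828) ≈ -4.3766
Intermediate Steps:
Function('E')(k) = Add(-3, k) (Function('E')(k) = Add(k, -3) = Add(-3, k))
m = Rational(-29828, 81) (m = Mul(-29828, Pow(Add(-3, 84), -1)) = Mul(-29828, Pow(81, -1)) = Mul(-29828, Rational(1, 81)) = Rational(-29828, 81) ≈ -368.25)
z = Rational(4835, 3) (z = Add(Rational(5, 3), Mul(Rational(1, 3), Mul(30, Add(34, 127)))) = Add(Rational(5, 3), Mul(Rational(1, 3), Mul(30, 161))) = Add(Rational(5, 3), Mul(Rational(1, 3), 4830)) = Add(Rational(5, 3), 1610) = Rational(4835, 3) ≈ 1611.7)
Mul(z, Pow(m, -1)) = Mul(Rational(4835, 3), Pow(Rational(-29828, 81), -1)) = Mul(Rational(4835, 3), Rational(-81, 29828)) = Rational(-130545, 29828)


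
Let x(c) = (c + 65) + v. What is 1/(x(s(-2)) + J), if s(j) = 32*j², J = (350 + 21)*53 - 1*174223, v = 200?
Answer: -1/154167 ≈ -6.4865e-6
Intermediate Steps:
J = -154560 (J = 371*53 - 174223 = 19663 - 174223 = -154560)
x(c) = 265 + c (x(c) = (c + 65) + 200 = (65 + c) + 200 = 265 + c)
1/(x(s(-2)) + J) = 1/((265 + 32*(-2)²) - 154560) = 1/((265 + 32*4) - 154560) = 1/((265 + 128) - 154560) = 1/(393 - 154560) = 1/(-154167) = -1/154167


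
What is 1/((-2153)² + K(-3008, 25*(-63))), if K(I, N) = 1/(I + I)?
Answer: 6016/27886620543 ≈ 2.1573e-7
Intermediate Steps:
K(I, N) = 1/(2*I)
1/((-2153)² + K(-3008, 25*(-63))) = 1/((-2153)² + (½)/(-3008)) = 1/(4635409 + (½)*(-1/3008)) = 1/(4635409 - 1/6016) = 1/(27886620543/6016) = 6016/27886620543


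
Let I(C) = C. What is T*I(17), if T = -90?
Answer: -1530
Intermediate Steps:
T*I(17) = -90*17 = -1530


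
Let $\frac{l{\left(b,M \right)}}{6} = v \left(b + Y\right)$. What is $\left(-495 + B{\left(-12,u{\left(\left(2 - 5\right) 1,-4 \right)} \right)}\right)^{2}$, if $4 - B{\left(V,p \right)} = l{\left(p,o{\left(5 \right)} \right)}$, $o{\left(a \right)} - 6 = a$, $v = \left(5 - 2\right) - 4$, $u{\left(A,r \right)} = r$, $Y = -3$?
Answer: $284089$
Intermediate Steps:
$v = -1$ ($v = 3 - 4 = -1$)
$o{\left(a \right)} = 6 + a$
$l{\left(b,M \right)} = 18 - 6 b$ ($l{\left(b,M \right)} = 6 \left(- (b - 3)\right) = 6 \left(- (-3 + b)\right) = 6 \left(3 - b\right) = 18 - 6 b$)
$B{\left(V,p \right)} = -14 + 6 p$ ($B{\left(V,p \right)} = 4 - \left(18 - 6 p\right) = 4 + \left(-18 + 6 p\right) = -14 + 6 p$)
$\left(-495 + B{\left(-12,u{\left(\left(2 - 5\right) 1,-4 \right)} \right)}\right)^{2} = \left(-495 + \left(-14 + 6 \left(-4\right)\right)\right)^{2} = \left(-495 - 38\right)^{2} = \left(-533\right)^{2} = 284089$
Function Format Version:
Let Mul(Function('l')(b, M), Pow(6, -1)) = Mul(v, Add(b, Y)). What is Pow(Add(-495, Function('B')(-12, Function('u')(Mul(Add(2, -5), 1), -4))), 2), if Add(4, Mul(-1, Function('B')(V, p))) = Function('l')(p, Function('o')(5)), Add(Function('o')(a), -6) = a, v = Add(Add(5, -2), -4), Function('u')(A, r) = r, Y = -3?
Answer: 284089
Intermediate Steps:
v = -1 (v = Add(3, -4) = -1)
Function('o')(a) = Add(6, a)
Function('l')(b, M) = Add(18, Mul(-6, b)) (Function('l')(b, M) = Mul(6, Mul(-1, Add(b, -3))) = Mul(6, Mul(-1, Add(-3, b))) = Mul(6, Add(3, Mul(-1, b))) = Add(18, Mul(-6, b)))
Function('B')(V, p) = Add(-14, Mul(6, p)) (Function('B')(V, p) = Add(4, Mul(-1, Add(18, Mul(-6, p)))) = Add(4, Add(-18, Mul(6, p))) = Add(-14, Mul(6, p)))
Pow(Add(-495, Function('B')(-12, Function('u')(Mul(Add(2, -5), 1), -4))), 2) = Pow(Add(-495, Add(-14, Mul(6, -4))), 2) = Pow(Add(-495, Add(-14, -24)), 2) = Pow(Add(-495, -38), 2) = Pow(-533, 2) = 284089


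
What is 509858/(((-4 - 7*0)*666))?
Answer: -254929/1332 ≈ -191.39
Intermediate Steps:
509858/(((-4 - 7*0)*666)) = 509858/(((-4 + 0)*666)) = 509858/((-4*666)) = 509858/(-2664) = 509858*(-1/2664) = -254929/1332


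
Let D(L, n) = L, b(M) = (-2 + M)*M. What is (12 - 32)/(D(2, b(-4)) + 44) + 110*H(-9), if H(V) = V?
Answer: -22780/23 ≈ -990.43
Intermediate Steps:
b(M) = M*(-2 + M)
(12 - 32)/(D(2, b(-4)) + 44) + 110*H(-9) = (12 - 32)/(2 + 44) + 110*(-9) = -20/46 - 990 = -20*1/46 - 990 = -10/23 - 990 = -22780/23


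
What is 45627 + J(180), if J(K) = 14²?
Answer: 45823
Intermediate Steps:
J(K) = 196
45627 + J(180) = 45627 + 196 = 45823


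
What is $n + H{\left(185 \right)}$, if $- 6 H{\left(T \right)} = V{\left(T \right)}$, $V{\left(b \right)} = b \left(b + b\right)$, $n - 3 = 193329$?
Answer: $\frac{545771}{3} \approx 1.8192 \cdot 10^{5}$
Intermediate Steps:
$n = 193332$ ($n = 3 + 193329 = 193332$)
$V{\left(b \right)} = 2 b^{2}$ ($V{\left(b \right)} = b 2 b = 2 b^{2}$)
$H{\left(T \right)} = - \frac{T^{2}}{3}$ ($H{\left(T \right)} = - \frac{2 T^{2}}{6} = - \frac{T^{2}}{3}$)
$n + H{\left(185 \right)} = 193332 - \frac{185^{2}}{3} = 193332 - \frac{34225}{3} = \frac{545771}{3}$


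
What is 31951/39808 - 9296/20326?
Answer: 139690429/404568704 ≈ 0.34528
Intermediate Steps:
31951/39808 - 9296/20326 = 31951*(1/39808) - 9296*1/20326 = 31951/39808 - 4648/10163 = 139690429/404568704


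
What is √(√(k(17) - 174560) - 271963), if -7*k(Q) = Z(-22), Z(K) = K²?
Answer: √(-13326187 + 14*I*√2139207)/7 ≈ 0.40066 + 521.5*I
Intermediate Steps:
k(Q) = -484/7 (k(Q) = -⅐*(-22)² = -⅐*484 = -484/7)
√(√(k(17) - 174560) - 271963) = √(√(-484/7 - 174560) - 271963) = √(√(-1222404/7) - 271963) = √(2*I*√2139207/7 - 271963) = √(-271963 + 2*I*√2139207/7)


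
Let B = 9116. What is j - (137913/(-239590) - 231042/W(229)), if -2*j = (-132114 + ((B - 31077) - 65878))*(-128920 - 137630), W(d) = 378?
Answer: -63210579071657443/2156310 ≈ -2.9314e+10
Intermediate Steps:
j = -29314236075 (j = -(-132114 + ((9116 - 31077) - 65878))*(-128920 - 137630)/2 = -(-132114 + (-21961 - 65878))*(-266550)/2 = -(-132114 - 87839)*(-266550)/2 = -(-219953)*(-266550)/2 = -1/2*58628472150 = -29314236075)
j - (137913/(-239590) - 231042/W(229)) = -29314236075 - (137913/(-239590) - 231042/378) = -29314236075 - (137913*(-1/239590) - 231042*1/378) = -29314236075 - (-137913/239590 - 5501/9) = -29314236075 - 1*(-1319225807/2156310) = -29314236075 + 1319225807/2156310 = -63210579071657443/2156310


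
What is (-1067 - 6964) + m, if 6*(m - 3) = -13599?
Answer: -20589/2 ≈ -10295.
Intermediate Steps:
m = -4527/2 (m = 3 + (⅙)*(-13599) = 3 - 4533/2 = -4527/2 ≈ -2263.5)
(-1067 - 6964) + m = (-1067 - 6964) - 4527/2 = -8031 - 4527/2 = -20589/2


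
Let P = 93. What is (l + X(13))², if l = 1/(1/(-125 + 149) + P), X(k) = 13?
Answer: 844076809/4986289 ≈ 169.28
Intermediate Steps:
l = 24/2233 (l = 1/(1/(-125 + 149) + 93) = 1/(1/24 + 93) = 1/(2233/24) = 24/2233 ≈ 0.010748)
(l + X(13))² = (24/2233 + 13)² = (29053/2233)² = 844076809/4986289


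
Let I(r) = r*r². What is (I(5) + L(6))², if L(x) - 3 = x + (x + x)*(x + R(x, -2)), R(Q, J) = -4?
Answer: 24964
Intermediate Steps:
I(r) = r³
L(x) = 3 + x + 2*x*(-4 + x) (L(x) = 3 + (x + (x + x)*(x - 4)) = 3 + (x + (2*x)*(-4 + x)) = 3 + (x + 2*x*(-4 + x)) = 3 + x + 2*x*(-4 + x))
(I(5) + L(6))² = (5³ + (3 - 7*6 + 2*6²))² = (125 + (3 - 42 + 2*36))² = (125 + (3 - 42 + 72))² = (125 + 33)² = 158² = 24964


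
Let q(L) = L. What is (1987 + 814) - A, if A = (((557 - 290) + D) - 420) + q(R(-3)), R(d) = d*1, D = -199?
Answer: 3156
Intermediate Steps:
R(d) = d
A = -355 (A = (((557 - 290) - 199) - 420) - 3 = ((267 - 199) - 420) - 3 = (68 - 420) - 3 = -352 - 3 = -355)
(1987 + 814) - A = (1987 + 814) - 1*(-355) = 2801 + 355 = 3156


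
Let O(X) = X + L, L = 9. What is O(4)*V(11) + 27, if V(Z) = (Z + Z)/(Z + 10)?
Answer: 853/21 ≈ 40.619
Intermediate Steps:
O(X) = 9 + X (O(X) = X + 9 = 9 + X)
V(Z) = 2*Z/(10 + Z) (V(Z) = (2*Z)/(10 + Z) = 2*Z/(10 + Z))
O(4)*V(11) + 27 = (9 + 4)*(2*11/(10 + 11)) + 27 = 13*(2*11/21) + 27 = 13*(2*11*(1/21)) + 27 = 13*(22/21) + 27 = 286/21 + 27 = 853/21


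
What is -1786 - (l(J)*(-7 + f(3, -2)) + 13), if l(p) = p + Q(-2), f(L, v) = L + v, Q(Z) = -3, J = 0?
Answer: -1817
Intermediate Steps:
l(p) = -3 + p (l(p) = p - 3 = -3 + p)
-1786 - (l(J)*(-7 + f(3, -2)) + 13) = -1786 - ((-3 + 0)*(-7 + (3 - 2)) + 13) = -1786 - (-3*(-7 + 1) + 13) = -1786 - (-3*(-6) + 13) = -1786 - (18 + 13) = -1786 - 1*31 = -1786 - 31 = -1817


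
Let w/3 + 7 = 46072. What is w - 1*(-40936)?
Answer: 179131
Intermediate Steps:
w = 138195 (w = -21 + 3*46072 = -21 + 138216 = 138195)
w - 1*(-40936) = 138195 - 1*(-40936) = 138195 + 40936 = 179131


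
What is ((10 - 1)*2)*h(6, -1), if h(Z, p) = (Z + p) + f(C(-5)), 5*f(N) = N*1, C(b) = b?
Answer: 72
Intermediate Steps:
f(N) = N/5 (f(N) = (N*1)/5 = N/5)
h(Z, p) = -1 + Z + p (h(Z, p) = (Z + p) + (⅕)*(-5) = (Z + p) - 1 = -1 + Z + p)
((10 - 1)*2)*h(6, -1) = ((10 - 1)*2)*(-1 + 6 - 1) = (9*2)*4 = 18*4 = 72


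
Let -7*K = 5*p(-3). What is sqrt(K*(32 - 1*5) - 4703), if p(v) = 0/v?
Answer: I*sqrt(4703) ≈ 68.578*I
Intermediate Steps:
p(v) = 0
K = 0 (K = -5*0/7 = -1/7*0 = 0)
sqrt(K*(32 - 1*5) - 4703) = sqrt(0*(32 - 1*5) - 4703) = sqrt(0*(32 - 5) - 4703) = sqrt(0*27 - 4703) = sqrt(0 - 4703) = sqrt(-4703) = I*sqrt(4703)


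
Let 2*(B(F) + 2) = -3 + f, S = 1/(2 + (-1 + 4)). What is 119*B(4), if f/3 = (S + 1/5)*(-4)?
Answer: -7021/10 ≈ -702.10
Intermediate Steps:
S = 1/5 (S = 1/(2 + 3) = 1/5 ≈ 0.20000)
f = -24/5 (f = 3*((1/5 + 1/5)*(-4)) = 3*((2/5)*(-4)) = 3*(-8/5) = -24/5 ≈ -4.8000)
B(F) = -59/10 (B(F) = -2 + (-3 - 24/5)/2 = -2 + (1/2)*(-39/5) = -2 - 39/10 = -59/10)
119*B(4) = 119*(-59/10) = -7021/10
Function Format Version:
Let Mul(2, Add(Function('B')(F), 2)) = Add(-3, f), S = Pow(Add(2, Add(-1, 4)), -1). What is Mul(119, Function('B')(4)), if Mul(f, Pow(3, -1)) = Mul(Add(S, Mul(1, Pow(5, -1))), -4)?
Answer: Rational(-7021, 10) ≈ -702.10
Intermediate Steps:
S = Rational(1, 5) (S = Pow(Add(2, 3), -1) = Pow(5, -1) = Rational(1, 5) ≈ 0.20000)
f = Rational(-24, 5) (f = Mul(3, Mul(Add(Rational(1, 5), Mul(1, Pow(5, -1))), -4)) = Mul(3, Mul(Add(Rational(1, 5), Mul(1, Rational(1, 5))), -4)) = Mul(3, Mul(Add(Rational(1, 5), Rational(1, 5)), -4)) = Mul(3, Mul(Rational(2, 5), -4)) = Mul(3, Rational(-8, 5)) = Rational(-24, 5) ≈ -4.8000)
Function('B')(F) = Rational(-59, 10) (Function('B')(F) = Add(-2, Mul(Rational(1, 2), Add(-3, Rational(-24, 5)))) = Add(-2, Mul(Rational(1, 2), Rational(-39, 5))) = Add(-2, Rational(-39, 10)) = Rational(-59, 10))
Mul(119, Function('B')(4)) = Mul(119, Rational(-59, 10)) = Rational(-7021, 10)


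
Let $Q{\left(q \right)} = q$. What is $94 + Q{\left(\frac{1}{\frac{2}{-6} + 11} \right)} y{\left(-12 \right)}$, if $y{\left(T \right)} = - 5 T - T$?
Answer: $\frac{403}{4} \approx 100.75$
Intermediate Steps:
$y{\left(T \right)} = - 6 T$
$94 + Q{\left(\frac{1}{\frac{2}{-6} + 11} \right)} y{\left(-12 \right)} = 94 + \frac{\left(-6\right) \left(-12\right)}{\frac{2}{-6} + 11} = 94 + \frac{1}{2 \left(- \frac{1}{6}\right) + 11} \cdot 72 = 94 + \frac{1}{- \frac{1}{3} + 11} \cdot 72 = 94 + \frac{1}{\frac{32}{3}} \cdot 72 = 94 + \frac{3}{32} \cdot 72 = 94 + \frac{27}{4} = \frac{403}{4}$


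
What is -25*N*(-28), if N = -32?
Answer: -22400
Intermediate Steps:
-25*N*(-28) = -25*(-32)*(-28) = 800*(-28) = -22400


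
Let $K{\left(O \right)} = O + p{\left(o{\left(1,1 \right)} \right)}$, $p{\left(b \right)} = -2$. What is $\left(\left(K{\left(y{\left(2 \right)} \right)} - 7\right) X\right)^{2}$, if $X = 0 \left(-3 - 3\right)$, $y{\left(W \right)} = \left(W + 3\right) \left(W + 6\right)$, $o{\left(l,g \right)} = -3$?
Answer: $0$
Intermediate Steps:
$y{\left(W \right)} = \left(3 + W\right) \left(6 + W\right)$
$K{\left(O \right)} = -2 + O$ ($K{\left(O \right)} = O - 2 = -2 + O$)
$X = 0$ ($X = 0 \left(-6\right) = 0$)
$\left(\left(K{\left(y{\left(2 \right)} \right)} - 7\right) X\right)^{2} = \left(\left(\left(-2 + \left(18 + 2^{2} + 9 \cdot 2\right)\right) - 7\right) 0\right)^{2} = \left(\left(\left(-2 + \left(18 + 4 + 18\right)\right) - 7\right) 0\right)^{2} = \left(\left(\left(-2 + 40\right) - 7\right) 0\right)^{2} = \left(\left(38 - 7\right) 0\right)^{2} = \left(31 \cdot 0\right)^{2} = 0^{2} = 0$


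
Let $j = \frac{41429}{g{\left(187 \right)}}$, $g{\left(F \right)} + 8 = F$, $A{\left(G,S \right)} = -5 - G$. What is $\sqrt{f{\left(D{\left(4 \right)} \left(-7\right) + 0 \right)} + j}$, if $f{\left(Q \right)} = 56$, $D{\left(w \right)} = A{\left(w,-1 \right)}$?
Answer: $\frac{3 \sqrt{1023343}}{179} \approx 16.954$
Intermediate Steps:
$D{\left(w \right)} = -5 - w$
$g{\left(F \right)} = -8 + F$
$j = \frac{41429}{179}$ ($j = \frac{41429}{-8 + 187} = \frac{41429}{179} \approx 231.45$)
$\sqrt{f{\left(D{\left(4 \right)} \left(-7\right) + 0 \right)} + j} = \sqrt{56 + \frac{41429}{179}} = \sqrt{\frac{51453}{179}} = \frac{3 \sqrt{1023343}}{179}$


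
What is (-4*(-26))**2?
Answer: 10816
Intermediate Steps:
(-4*(-26))**2 = 104**2 = 10816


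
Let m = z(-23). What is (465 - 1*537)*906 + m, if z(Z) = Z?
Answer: -65255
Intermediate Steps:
m = -23
(465 - 1*537)*906 + m = (465 - 1*537)*906 - 23 = (465 - 537)*906 - 23 = -72*906 - 23 = -65232 - 23 = -65255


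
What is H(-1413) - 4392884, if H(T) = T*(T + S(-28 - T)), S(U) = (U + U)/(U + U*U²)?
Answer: -14639088344/6109 ≈ -2.3963e+6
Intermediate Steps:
S(U) = 2*U/(U + U³) (S(U) = (2*U)/(U + U³) = 2*U/(U + U³))
H(T) = T*(T + 2/(1 + (-28 - T)²))
H(-1413) - 4392884 = -1413*(2 - 1413*(1 + (28 - 1413)²))/(1 + (28 - 1413)²) - 4392884 = -1413*(2 - 1413*(1 + (-1385)²))/(1 + (-1385)²) - 4392884 = -1413*(2 - 1413*(1 + 1918225))/(1 + 1918225) - 4392884 = -1413*(2 - 1413*1918226)/1918226 - 4392884 = -1413*1/1918226*(2 - 2710453338) - 4392884 = -1413*1/1918226*(-2710453336) - 4392884 = 12197040012/6109 - 4392884 = -14639088344/6109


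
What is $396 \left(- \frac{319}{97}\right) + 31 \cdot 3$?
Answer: $- \frac{117303}{97} \approx -1209.3$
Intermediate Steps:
$396 \left(- \frac{319}{97}\right) + 31 \cdot 3 = 396 \left(\left(-319\right) \frac{1}{97}\right) + 93 = 396 \left(- \frac{319}{97}\right) + 93 = - \frac{126324}{97} + 93 = - \frac{117303}{97}$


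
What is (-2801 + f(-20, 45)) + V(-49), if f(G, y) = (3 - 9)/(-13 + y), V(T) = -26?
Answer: -45235/16 ≈ -2827.2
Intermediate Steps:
f(G, y) = -6/(-13 + y)
(-2801 + f(-20, 45)) + V(-49) = (-2801 - 6/(-13 + 45)) - 26 = (-2801 - 6/32) - 26 = (-2801 - 6*1/32) - 26 = (-2801 - 3/16) - 26 = -44819/16 - 26 = -45235/16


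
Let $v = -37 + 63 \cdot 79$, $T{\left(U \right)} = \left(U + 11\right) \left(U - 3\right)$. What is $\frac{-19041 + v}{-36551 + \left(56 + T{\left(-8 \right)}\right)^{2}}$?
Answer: $\frac{14101}{36022} \approx 0.39146$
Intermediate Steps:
$T{\left(U \right)} = \left(-3 + U\right) \left(11 + U\right)$ ($T{\left(U \right)} = \left(11 + U\right) \left(-3 + U\right) = \left(-3 + U\right) \left(11 + U\right)$)
$v = 4940$ ($v = -37 + 4977 = 4940$)
$\frac{-19041 + v}{-36551 + \left(56 + T{\left(-8 \right)}\right)^{2}} = \frac{-19041 + 4940}{-36551 + \left(56 + \left(-33 + \left(-8\right)^{2} + 8 \left(-8\right)\right)\right)^{2}} = - \frac{14101}{-36551 + \left(56 - 33\right)^{2}} = - \frac{14101}{-36551 + 23^{2}} = - \frac{14101}{-36551 + 529} = - \frac{14101}{-36022} = \left(-14101\right) \left(- \frac{1}{36022}\right) = \frac{14101}{36022}$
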